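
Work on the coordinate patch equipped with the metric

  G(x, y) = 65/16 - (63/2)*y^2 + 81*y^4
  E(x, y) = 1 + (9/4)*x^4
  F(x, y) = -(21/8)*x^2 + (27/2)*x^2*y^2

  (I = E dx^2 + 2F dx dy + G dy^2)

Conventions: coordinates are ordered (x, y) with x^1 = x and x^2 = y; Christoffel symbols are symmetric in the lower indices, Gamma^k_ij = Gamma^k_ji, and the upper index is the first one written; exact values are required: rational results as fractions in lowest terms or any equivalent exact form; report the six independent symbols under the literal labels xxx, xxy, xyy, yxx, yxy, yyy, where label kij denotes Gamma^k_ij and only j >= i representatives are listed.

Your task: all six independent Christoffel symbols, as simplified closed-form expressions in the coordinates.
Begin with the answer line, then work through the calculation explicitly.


Answer: Gamma_xxx = 72*x^3/(36*x^4 + 1296*y^4 - 504*y^2 + 65), Gamma_xxy = 0, Gamma_xyy = 432*x^2*y/(36*x^4 + 1296*y^4 - 504*y^2 + 65), Gamma_yxx = (432*x*y^2 - 84*x)/(36*x^4 + 1296*y^4 - 504*y^2 + 65), Gamma_yxy = 0, Gamma_yyy = (2592*y^3 - 504*y)/(36*x^4 + 1296*y^4 - 504*y^2 + 65)

E = 1 + (9/4)*x^4; F = -(21/8)*x^2 + (27/2)*x^2*y^2; G = 65/16 - (63/2)*y^2 + 81*y^4
Gamma^k_ij = (1/2) g^{kl} (d_i g_jl + d_j g_il - d_l g_ij), with g^inv = (1/(EG-F^2)) [[G, -F], [-F, E]]
first partials: E_x = 9*x^3, E_y = 0, F_x = -(21/4)*x + 27*x*y^2, F_y = 27*x^2*y, G_x = 0, G_y = -63*y + 324*y^3
D = EG - F^2 = 65/16 - (63/2)*y^2 + 81*y^4 + (9/4)*x^4
expanded: Gamma^x_xx = (G E_x - 2F F_x + F E_y)/(2D), Gamma^x_xy = (G E_y - F G_x)/(2D), Gamma^x_yy = (2G F_y - G G_x - F G_y)/(2D), Gamma^y_xx = (2E F_x - E E_y - F E_x)/(2D), Gamma^y_xy = (E G_x - F E_y)/(2D), Gamma^y_yy = (E G_y - 2F F_y + F G_x)/(2D); substitute and cancel common factors


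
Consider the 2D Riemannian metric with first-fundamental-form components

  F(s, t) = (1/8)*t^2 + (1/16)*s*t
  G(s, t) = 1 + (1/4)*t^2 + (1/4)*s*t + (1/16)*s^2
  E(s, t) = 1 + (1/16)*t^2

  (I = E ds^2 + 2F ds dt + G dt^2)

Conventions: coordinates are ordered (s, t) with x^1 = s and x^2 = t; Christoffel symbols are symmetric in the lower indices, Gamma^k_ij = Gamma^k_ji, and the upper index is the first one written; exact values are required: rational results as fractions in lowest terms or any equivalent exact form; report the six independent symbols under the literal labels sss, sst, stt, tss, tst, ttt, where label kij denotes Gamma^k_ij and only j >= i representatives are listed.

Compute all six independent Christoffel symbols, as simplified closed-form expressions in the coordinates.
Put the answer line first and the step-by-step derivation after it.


Answer: Gamma_sss = 0, Gamma_sst = t/(s^2 + 4*s*t + 5*t^2 + 16), Gamma_stt = 2*t/(s^2 + 4*s*t + 5*t^2 + 16), Gamma_tss = 0, Gamma_tst = (s + 2*t)/(s^2 + 4*s*t + 5*t^2 + 16), Gamma_ttt = (2*s + 4*t)/(s^2 + 4*s*t + 5*t^2 + 16)

E = 1 + (1/16)*t^2; F = (1/8)*t^2 + (1/16)*s*t; G = 1 + (1/4)*t^2 + (1/4)*s*t + (1/16)*s^2
Gamma^k_ij = (1/2) g^{kl} (d_i g_jl + d_j g_il - d_l g_ij), with g^inv = (1/(EG-F^2)) [[G, -F], [-F, E]]
first partials: E_s = 0, E_t = (1/8)*t, F_s = (1/16)*t, F_t = (1/4)*t + (1/16)*s, G_s = (1/4)*t + (1/8)*s, G_t = (1/2)*t + (1/4)*s
D = EG - F^2 = 1 + (5/16)*t^2 + (1/4)*s*t + (1/16)*s^2
expanded: Gamma^s_ss = (G E_s - 2F F_s + F E_t)/(2D), Gamma^s_st = (G E_t - F G_s)/(2D), Gamma^s_tt = (2G F_t - G G_s - F G_t)/(2D), Gamma^t_ss = (2E F_s - E E_t - F E_s)/(2D), Gamma^t_st = (E G_s - F E_t)/(2D), Gamma^t_tt = (E G_t - 2F F_t + F G_s)/(2D); substitute and cancel common factors


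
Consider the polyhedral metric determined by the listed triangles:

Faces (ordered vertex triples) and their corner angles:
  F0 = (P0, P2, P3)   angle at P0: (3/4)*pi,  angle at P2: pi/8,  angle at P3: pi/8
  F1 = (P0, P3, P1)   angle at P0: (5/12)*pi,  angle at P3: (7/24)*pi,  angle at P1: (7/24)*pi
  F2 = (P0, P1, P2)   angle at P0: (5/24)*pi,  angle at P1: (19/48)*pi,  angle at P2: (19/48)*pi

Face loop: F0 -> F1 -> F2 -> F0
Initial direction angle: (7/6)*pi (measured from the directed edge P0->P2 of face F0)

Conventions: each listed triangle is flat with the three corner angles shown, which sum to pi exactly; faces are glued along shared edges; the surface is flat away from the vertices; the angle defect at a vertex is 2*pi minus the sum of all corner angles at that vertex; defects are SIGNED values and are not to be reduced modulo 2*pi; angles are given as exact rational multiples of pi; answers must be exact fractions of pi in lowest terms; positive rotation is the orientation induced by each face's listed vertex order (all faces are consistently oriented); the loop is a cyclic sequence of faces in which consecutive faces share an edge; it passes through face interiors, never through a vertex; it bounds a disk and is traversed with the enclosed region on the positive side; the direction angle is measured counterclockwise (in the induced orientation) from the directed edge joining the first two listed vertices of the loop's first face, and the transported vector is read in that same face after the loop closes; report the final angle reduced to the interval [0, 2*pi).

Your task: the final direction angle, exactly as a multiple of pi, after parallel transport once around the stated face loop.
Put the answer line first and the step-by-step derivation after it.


Answer: final direction angle = (43/24)*pi

enclosed vertex P0: corner angles sum to (11/8)*pi, defect = 2*pi - (11/8)*pi = (5/8)*pi
the final direction is the initial angle plus the enclosed defects, taken mod 2*pi in the induced orientation
final angle = (7/6)*pi + (5/8)*pi = (43/24)*pi (mod 2*pi)


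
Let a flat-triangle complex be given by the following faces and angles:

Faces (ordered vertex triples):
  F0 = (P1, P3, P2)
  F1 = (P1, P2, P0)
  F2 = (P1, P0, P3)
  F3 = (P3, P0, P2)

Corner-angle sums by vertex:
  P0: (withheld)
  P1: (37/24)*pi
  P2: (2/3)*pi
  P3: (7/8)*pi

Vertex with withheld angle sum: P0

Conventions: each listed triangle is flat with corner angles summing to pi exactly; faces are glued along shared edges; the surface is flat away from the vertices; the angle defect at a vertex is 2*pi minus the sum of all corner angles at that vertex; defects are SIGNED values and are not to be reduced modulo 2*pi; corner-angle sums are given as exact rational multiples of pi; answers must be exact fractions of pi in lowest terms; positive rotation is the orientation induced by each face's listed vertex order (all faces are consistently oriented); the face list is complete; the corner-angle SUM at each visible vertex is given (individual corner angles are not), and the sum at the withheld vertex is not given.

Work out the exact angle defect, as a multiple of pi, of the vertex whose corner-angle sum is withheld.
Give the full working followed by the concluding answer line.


V = 4, E = 6, F = 4; chi = V - E + F = 2
Gauss-Bonnet: total defect = 2*pi*chi = 4*pi; visible defects sum to (35/12)*pi

Answer: defect(P0) = (13/12)*pi


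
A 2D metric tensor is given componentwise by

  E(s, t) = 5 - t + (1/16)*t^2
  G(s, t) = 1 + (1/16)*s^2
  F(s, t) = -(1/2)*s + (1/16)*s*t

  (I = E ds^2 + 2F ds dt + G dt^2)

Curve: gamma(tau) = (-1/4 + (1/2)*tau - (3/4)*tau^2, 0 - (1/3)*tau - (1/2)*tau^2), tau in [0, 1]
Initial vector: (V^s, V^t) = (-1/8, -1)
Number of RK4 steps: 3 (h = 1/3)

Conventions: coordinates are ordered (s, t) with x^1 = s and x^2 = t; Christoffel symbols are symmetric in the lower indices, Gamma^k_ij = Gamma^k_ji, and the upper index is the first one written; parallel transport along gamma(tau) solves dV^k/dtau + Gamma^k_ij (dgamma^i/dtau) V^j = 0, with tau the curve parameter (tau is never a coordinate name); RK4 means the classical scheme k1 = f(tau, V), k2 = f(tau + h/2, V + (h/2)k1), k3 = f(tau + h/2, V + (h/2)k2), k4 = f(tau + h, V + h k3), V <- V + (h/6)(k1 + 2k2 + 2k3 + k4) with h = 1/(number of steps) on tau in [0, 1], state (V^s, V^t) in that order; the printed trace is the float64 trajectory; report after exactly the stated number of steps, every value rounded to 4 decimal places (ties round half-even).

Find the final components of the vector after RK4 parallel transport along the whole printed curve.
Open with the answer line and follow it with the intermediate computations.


Answer: V^s = -0.0919, V^t = -0.9987

gamma'(tau) = (1/2 - (3/2)*tau, -1/3 - tau); f(tau, V)^k = -Gamma^k_ij(gamma(tau)) gamma'^i(tau) V^j; h = 1/3; intermediate values shown to 6 dp
curve data and Christoffel symbols at the stage parameters:
  tau = 0.000000: gamma = (-0.250000, 0.000000), gamma' = (0.500000, -0.333333); Gamma_sss = 0.000000, Gamma_sst = -0.099922, Gamma_stt = 0.000000, Gamma_tss = 0.000000, Gamma_tst = -0.003123, Gamma_ttt = 0.000000
  tau = 0.166667: gamma = (-0.187500, -0.069444), gamma' = (0.250000, -0.500000); Gamma_sss = 0.000000, Gamma_sst = -0.099437, Gamma_stt = 0.000000, Gamma_tss = 0.000000, Gamma_tst = -0.002311, Gamma_ttt = 0.000000
  tau = 0.333333: gamma = (-0.166667, -0.166667), gamma' = (0.000000, -0.666667); Gamma_sss = 0.000000, Gamma_sst = -0.098724, Gamma_stt = 0.000000, Gamma_tss = 0.000000, Gamma_tst = -0.002015, Gamma_ttt = 0.000000
  tau = 0.500000: gamma = (-0.187500, -0.291667), gamma' = (-0.250000, -0.833333); Gamma_sss = 0.000000, Gamma_sst = -0.097794, Gamma_stt = 0.000000, Gamma_tss = 0.000000, Gamma_tst = -0.002211, Gamma_ttt = 0.000000
  tau = 0.666667: gamma = (-0.250000, -0.444444), gamma' = (-0.500000, -1.000000); Gamma_sss = 0.000000, Gamma_sst = -0.096650, Gamma_stt = 0.000000, Gamma_tss = 0.000000, Gamma_tst = -0.002861, Gamma_ttt = 0.000000
  tau = 0.833333: gamma = (-0.354167, -0.625000), gamma' = (-0.750000, -1.166667); Gamma_sss = 0.000000, Gamma_sst = -0.095287, Gamma_stt = 0.000000, Gamma_tss = 0.000000, Gamma_tst = -0.003913, Gamma_ttt = 0.000000
  tau = 1.000000: gamma = (-0.500000, -0.833333), gamma' = (-1.000000, -1.333333); Gamma_sss = 0.000000, Gamma_sst = -0.093695, Gamma_stt = 0.000000, Gamma_tss = 0.000000, Gamma_tst = -0.005303, Gamma_ttt = 0.000000
step 0: V^s = -0.1250, V^t = -1.0000
step 1: k1 = (-0.045798, -0.001431), k2 = (-0.018271, -0.000425), k3 = (-0.018495, -0.000430), k4 = (0.008633, 0.000176); V <- V + (h/6)(k1 + 2k2 + 2k3 + k4): V^s = -0.1311, V^t = -1.0002
step 2: k1 = (0.008632, 0.000176), k2 = (0.035023, 0.000792), k3 = (0.034662, 0.000784), k4 = (0.059879, 0.001773); V <- V + (h/6)(k1 + 2k2 + 2k3 + k4): V^s = -0.1196, V^t = -0.9999
step 3: k1 = (0.059879, 0.001773), k2 = (0.083622, 0.003434), k3 = (0.083162, 0.003415), k4 = (0.105055, 0.005947); V <- V + (h/6)(k1 + 2k2 + 2k3 + k4): V^s = -0.0919, V^t = -0.9987


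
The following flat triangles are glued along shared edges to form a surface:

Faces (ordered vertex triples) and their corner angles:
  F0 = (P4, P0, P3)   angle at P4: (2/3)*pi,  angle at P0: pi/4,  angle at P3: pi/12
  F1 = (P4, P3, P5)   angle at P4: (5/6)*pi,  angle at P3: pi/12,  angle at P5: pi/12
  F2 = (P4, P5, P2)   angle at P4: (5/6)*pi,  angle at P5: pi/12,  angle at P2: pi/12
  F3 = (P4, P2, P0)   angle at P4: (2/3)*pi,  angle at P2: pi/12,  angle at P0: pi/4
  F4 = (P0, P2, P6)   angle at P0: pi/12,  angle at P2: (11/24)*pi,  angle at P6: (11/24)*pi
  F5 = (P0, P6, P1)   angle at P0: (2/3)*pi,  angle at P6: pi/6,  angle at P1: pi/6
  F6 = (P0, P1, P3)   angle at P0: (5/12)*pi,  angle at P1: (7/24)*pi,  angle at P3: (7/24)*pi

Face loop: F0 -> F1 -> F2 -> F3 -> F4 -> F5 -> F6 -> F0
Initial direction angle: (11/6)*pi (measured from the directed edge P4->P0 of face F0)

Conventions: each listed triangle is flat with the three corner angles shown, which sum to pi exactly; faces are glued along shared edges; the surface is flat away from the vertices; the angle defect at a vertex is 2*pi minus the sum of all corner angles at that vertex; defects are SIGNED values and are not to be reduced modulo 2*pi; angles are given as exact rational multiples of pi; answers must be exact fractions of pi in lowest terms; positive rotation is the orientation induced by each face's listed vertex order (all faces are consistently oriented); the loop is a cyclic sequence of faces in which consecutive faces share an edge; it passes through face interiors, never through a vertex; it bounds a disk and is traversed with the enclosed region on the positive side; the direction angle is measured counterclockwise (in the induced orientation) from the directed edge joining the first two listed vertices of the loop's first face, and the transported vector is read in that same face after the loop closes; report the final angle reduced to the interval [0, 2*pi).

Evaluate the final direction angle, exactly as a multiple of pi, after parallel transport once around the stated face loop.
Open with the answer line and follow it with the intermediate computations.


Answer: final direction angle = (7/6)*pi

enclosed vertex P0: corner angles sum to (5/3)*pi, defect = 2*pi - (5/3)*pi = pi/3
enclosed vertex P4: corner angles sum to 3*pi, defect = 2*pi - 3*pi = -pi
adding the enclosed defects to the starting angle (mod 2*pi, induced orientation) gives the holonomy
final angle = (11/6)*pi - (2/3)*pi = (7/6)*pi (mod 2*pi)


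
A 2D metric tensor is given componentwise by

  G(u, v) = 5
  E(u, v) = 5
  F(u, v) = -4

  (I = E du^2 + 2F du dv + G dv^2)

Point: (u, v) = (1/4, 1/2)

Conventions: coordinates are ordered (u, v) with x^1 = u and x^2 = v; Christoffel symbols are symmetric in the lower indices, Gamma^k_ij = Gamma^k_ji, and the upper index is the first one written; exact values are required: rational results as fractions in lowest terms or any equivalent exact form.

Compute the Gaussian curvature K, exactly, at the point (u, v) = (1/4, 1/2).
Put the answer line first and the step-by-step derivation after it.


Answer: K = 0

E = 5, F = -4, G = 5, EG - F^2 = 9 at the point
E_u = 0, E_v = 0, F_u = 0, F_v = 0, G_u = 0, G_v = 0
E_vv = 0, F_uv = 0, G_uu = 0
By Brioschi, K is (det M1 - det M2) divided by (EG - F^2) squared.
M1 = [[-E_vv/2 + F_uv - G_uu/2, E_u/2, F_u - E_v/2], [F_v - G_u/2, E, F], [G_v/2, F, G]] = [[0, 0, 0], [0, 5, -4], [0, -4, 5]]; det M1 = 0
M2 = [[0, E_v/2, G_u/2], [E_v/2, E, F], [G_u/2, F, G]] = [[0, 0, 0], [0, 5, -4], [0, -4, 5]]; det M2 = 0
det M1 - det M2 = 0; K = 0 / (9)^2 = 0


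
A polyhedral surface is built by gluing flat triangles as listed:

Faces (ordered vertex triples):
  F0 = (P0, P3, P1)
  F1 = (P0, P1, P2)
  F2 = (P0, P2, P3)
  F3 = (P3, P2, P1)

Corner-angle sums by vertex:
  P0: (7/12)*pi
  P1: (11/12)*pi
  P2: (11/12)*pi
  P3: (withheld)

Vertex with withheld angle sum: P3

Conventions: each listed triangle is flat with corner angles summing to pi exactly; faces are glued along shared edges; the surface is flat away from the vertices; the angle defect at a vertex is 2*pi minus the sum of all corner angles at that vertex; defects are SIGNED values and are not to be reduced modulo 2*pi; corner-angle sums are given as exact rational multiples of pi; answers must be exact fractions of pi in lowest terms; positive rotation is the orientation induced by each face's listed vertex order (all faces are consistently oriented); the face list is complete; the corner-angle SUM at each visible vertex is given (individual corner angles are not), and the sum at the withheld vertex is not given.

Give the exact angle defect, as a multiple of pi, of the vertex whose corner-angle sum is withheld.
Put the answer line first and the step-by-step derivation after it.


Answer: defect(P3) = (5/12)*pi

V = 4, E = 6, F = 4; chi = V - E + F = 2
Gauss-Bonnet: total defect = 2*pi*chi = 4*pi; visible defects sum to (43/12)*pi


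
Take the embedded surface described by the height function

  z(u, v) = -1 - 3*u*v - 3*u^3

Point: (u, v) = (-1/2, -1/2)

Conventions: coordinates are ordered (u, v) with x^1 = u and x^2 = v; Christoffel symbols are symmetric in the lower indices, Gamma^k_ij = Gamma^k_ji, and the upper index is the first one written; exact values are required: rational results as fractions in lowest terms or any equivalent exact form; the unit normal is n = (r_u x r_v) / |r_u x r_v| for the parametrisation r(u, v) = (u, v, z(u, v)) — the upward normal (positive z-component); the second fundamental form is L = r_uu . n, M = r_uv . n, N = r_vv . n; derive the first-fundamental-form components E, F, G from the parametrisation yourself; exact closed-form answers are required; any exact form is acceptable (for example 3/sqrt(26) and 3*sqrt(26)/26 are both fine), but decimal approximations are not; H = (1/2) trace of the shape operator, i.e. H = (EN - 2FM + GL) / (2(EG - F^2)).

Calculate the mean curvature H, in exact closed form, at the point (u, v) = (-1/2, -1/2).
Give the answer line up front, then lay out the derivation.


Answer: H = 720*sqrt(61)/3721

z_u = -3/4, z_v = 3/2, z_uu = 9, z_uv = -3, z_vv = 0
E = 25/16, F = -9/8, G = 13/4; answer radicand W^2 = 61/16
unnormalised second-form numerators: l = 9, m = -3, n = 0; L = l/sqrt(61/16), and similarly M = m/sqrt(W^2), N = n/sqrt(W^2)
H = (E*n - 2*F*m + G*l) / (2*(EG - F^2)*sqrt(W^2)); E*n - 2*F*m + G*l = 45/2, EG - F^2 = 61/16, so H = (180/61)/sqrt(61/16)


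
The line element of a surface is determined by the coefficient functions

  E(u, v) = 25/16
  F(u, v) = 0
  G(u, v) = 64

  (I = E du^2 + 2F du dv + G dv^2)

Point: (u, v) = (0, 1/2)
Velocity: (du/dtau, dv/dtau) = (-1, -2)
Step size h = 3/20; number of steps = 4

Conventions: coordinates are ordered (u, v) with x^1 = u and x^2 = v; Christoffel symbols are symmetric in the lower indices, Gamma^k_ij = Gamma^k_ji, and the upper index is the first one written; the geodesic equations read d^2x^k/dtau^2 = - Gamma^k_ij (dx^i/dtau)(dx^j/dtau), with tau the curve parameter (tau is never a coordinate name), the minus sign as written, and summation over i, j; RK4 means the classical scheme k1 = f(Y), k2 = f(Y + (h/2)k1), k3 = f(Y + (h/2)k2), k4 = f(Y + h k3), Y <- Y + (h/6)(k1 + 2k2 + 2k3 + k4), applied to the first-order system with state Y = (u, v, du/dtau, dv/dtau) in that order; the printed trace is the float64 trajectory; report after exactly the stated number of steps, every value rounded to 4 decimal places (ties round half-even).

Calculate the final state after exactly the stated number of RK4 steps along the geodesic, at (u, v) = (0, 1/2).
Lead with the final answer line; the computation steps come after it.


Answer: u = -0.6000, v = -0.7000, du/dtau = -1.0000, dv/dtau = -2.0000

f(Y) = (du/dtau, dv/dtau, -Gamma^u_ij Y'^i Y'^j, -Gamma^v_ij Y'^i Y'^j) with the Gammas evaluated at the stage position; h = 0.150000; intermediate values shown to 6 dp
step 0: u = 0.0000, v = 0.5000, du/dtau = -1.0000, dv/dtau = -2.0000
step 1:
  k1: at (u, v) = (0.000000, 0.500000), (du/dtau, dv/dtau) = (-1.000000, -2.000000); Gamma_uuu = 0.000000, Gamma_uuv = 0.000000, Gamma_uvv = 0.000000, Gamma_vuu = 0.000000, Gamma_vuv = 0.000000, Gamma_vvv = 0.000000; k1 = (-1.000000, -2.000000, 0.000000, 0.000000)
  k2: at (u, v) = (-0.075000, 0.350000), (du/dtau, dv/dtau) = (-1.000000, -2.000000); Gamma_uuu = 0.000000, Gamma_uuv = 0.000000, Gamma_uvv = 0.000000, Gamma_vuu = 0.000000, Gamma_vuv = 0.000000, Gamma_vvv = 0.000000; k2 = (-1.000000, -2.000000, 0.000000, 0.000000)
  k3: at (u, v) = (-0.075000, 0.350000), (du/dtau, dv/dtau) = (-1.000000, -2.000000); Gamma_uuu = 0.000000, Gamma_uuv = 0.000000, Gamma_uvv = 0.000000, Gamma_vuu = 0.000000, Gamma_vuv = 0.000000, Gamma_vvv = 0.000000; k3 = (-1.000000, -2.000000, 0.000000, 0.000000)
  k4: at (u, v) = (-0.150000, 0.200000), (du/dtau, dv/dtau) = (-1.000000, -2.000000); Gamma_uuu = 0.000000, Gamma_uuv = 0.000000, Gamma_uvv = 0.000000, Gamma_vuu = 0.000000, Gamma_vuv = 0.000000, Gamma_vvv = 0.000000; k4 = (-1.000000, -2.000000, 0.000000, 0.000000)
  Y <- Y + (h/6)(k1 + 2k2 + 2k3 + k4): u = -0.1500, v = 0.2000, du/dtau = -1.0000, dv/dtau = -2.0000
step 2:
  k1: at (u, v) = (-0.150000, 0.200000), (du/dtau, dv/dtau) = (-1.000000, -2.000000); Gamma_uuu = 0.000000, Gamma_uuv = 0.000000, Gamma_uvv = 0.000000, Gamma_vuu = 0.000000, Gamma_vuv = 0.000000, Gamma_vvv = 0.000000; k1 = (-1.000000, -2.000000, 0.000000, 0.000000)
  k2: at (u, v) = (-0.225000, 0.050000), (du/dtau, dv/dtau) = (-1.000000, -2.000000); Gamma_uuu = 0.000000, Gamma_uuv = 0.000000, Gamma_uvv = 0.000000, Gamma_vuu = 0.000000, Gamma_vuv = 0.000000, Gamma_vvv = 0.000000; k2 = (-1.000000, -2.000000, 0.000000, 0.000000)
  k3: at (u, v) = (-0.225000, 0.050000), (du/dtau, dv/dtau) = (-1.000000, -2.000000); Gamma_uuu = 0.000000, Gamma_uuv = 0.000000, Gamma_uvv = 0.000000, Gamma_vuu = 0.000000, Gamma_vuv = 0.000000, Gamma_vvv = 0.000000; k3 = (-1.000000, -2.000000, 0.000000, 0.000000)
  k4: at (u, v) = (-0.300000, -0.100000), (du/dtau, dv/dtau) = (-1.000000, -2.000000); Gamma_uuu = 0.000000, Gamma_uuv = 0.000000, Gamma_uvv = 0.000000, Gamma_vuu = 0.000000, Gamma_vuv = 0.000000, Gamma_vvv = 0.000000; k4 = (-1.000000, -2.000000, 0.000000, 0.000000)
  Y <- Y + (h/6)(k1 + 2k2 + 2k3 + k4): u = -0.3000, v = -0.1000, du/dtau = -1.0000, dv/dtau = -2.0000
step 3:
  k1: at (u, v) = (-0.300000, -0.100000), (du/dtau, dv/dtau) = (-1.000000, -2.000000); Gamma_uuu = 0.000000, Gamma_uuv = 0.000000, Gamma_uvv = 0.000000, Gamma_vuu = 0.000000, Gamma_vuv = 0.000000, Gamma_vvv = 0.000000; k1 = (-1.000000, -2.000000, 0.000000, 0.000000)
  k2: at (u, v) = (-0.375000, -0.250000), (du/dtau, dv/dtau) = (-1.000000, -2.000000); Gamma_uuu = 0.000000, Gamma_uuv = 0.000000, Gamma_uvv = 0.000000, Gamma_vuu = 0.000000, Gamma_vuv = 0.000000, Gamma_vvv = 0.000000; k2 = (-1.000000, -2.000000, 0.000000, 0.000000)
  k3: at (u, v) = (-0.375000, -0.250000), (du/dtau, dv/dtau) = (-1.000000, -2.000000); Gamma_uuu = 0.000000, Gamma_uuv = 0.000000, Gamma_uvv = 0.000000, Gamma_vuu = 0.000000, Gamma_vuv = 0.000000, Gamma_vvv = 0.000000; k3 = (-1.000000, -2.000000, 0.000000, 0.000000)
  k4: at (u, v) = (-0.450000, -0.400000), (du/dtau, dv/dtau) = (-1.000000, -2.000000); Gamma_uuu = 0.000000, Gamma_uuv = 0.000000, Gamma_uvv = 0.000000, Gamma_vuu = 0.000000, Gamma_vuv = 0.000000, Gamma_vvv = 0.000000; k4 = (-1.000000, -2.000000, 0.000000, 0.000000)
  Y <- Y + (h/6)(k1 + 2k2 + 2k3 + k4): u = -0.4500, v = -0.4000, du/dtau = -1.0000, dv/dtau = -2.0000
step 4:
  k1: at (u, v) = (-0.450000, -0.400000), (du/dtau, dv/dtau) = (-1.000000, -2.000000); Gamma_uuu = 0.000000, Gamma_uuv = 0.000000, Gamma_uvv = 0.000000, Gamma_vuu = 0.000000, Gamma_vuv = 0.000000, Gamma_vvv = 0.000000; k1 = (-1.000000, -2.000000, 0.000000, 0.000000)
  k2: at (u, v) = (-0.525000, -0.550000), (du/dtau, dv/dtau) = (-1.000000, -2.000000); Gamma_uuu = 0.000000, Gamma_uuv = 0.000000, Gamma_uvv = 0.000000, Gamma_vuu = 0.000000, Gamma_vuv = 0.000000, Gamma_vvv = 0.000000; k2 = (-1.000000, -2.000000, 0.000000, 0.000000)
  k3: at (u, v) = (-0.525000, -0.550000), (du/dtau, dv/dtau) = (-1.000000, -2.000000); Gamma_uuu = 0.000000, Gamma_uuv = 0.000000, Gamma_uvv = 0.000000, Gamma_vuu = 0.000000, Gamma_vuv = 0.000000, Gamma_vvv = 0.000000; k3 = (-1.000000, -2.000000, 0.000000, 0.000000)
  k4: at (u, v) = (-0.600000, -0.700000), (du/dtau, dv/dtau) = (-1.000000, -2.000000); Gamma_uuu = 0.000000, Gamma_uuv = 0.000000, Gamma_uvv = 0.000000, Gamma_vuu = 0.000000, Gamma_vuv = 0.000000, Gamma_vvv = 0.000000; k4 = (-1.000000, -2.000000, 0.000000, 0.000000)
  Y <- Y + (h/6)(k1 + 2k2 + 2k3 + k4): u = -0.6000, v = -0.7000, du/dtau = -1.0000, dv/dtau = -2.0000


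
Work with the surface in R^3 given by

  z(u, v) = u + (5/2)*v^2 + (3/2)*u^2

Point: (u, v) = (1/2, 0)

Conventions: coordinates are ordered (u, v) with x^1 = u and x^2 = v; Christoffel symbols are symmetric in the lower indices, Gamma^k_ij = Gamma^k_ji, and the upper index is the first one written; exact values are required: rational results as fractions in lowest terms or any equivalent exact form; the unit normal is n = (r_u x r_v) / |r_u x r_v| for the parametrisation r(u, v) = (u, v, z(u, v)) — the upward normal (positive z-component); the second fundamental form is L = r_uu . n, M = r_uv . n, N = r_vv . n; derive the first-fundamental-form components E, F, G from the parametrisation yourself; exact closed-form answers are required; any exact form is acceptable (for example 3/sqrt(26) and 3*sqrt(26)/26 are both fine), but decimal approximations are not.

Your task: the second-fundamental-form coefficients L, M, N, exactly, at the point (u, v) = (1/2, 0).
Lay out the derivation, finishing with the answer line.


z_u = 5/2, z_v = 0, z_uu = 3, z_uv = 0, z_vv = 5
E = 29/4, F = 0, G = 1; answer radicand W^2 = 29/4
unnormalised second-form numerators: l = 3, m = 0, n = 5; L = l/sqrt(29/4), and similarly M = m/sqrt(W^2), N = n/sqrt(W^2)

Answer: L = 6*sqrt(29)/29, M = 0, N = 10*sqrt(29)/29


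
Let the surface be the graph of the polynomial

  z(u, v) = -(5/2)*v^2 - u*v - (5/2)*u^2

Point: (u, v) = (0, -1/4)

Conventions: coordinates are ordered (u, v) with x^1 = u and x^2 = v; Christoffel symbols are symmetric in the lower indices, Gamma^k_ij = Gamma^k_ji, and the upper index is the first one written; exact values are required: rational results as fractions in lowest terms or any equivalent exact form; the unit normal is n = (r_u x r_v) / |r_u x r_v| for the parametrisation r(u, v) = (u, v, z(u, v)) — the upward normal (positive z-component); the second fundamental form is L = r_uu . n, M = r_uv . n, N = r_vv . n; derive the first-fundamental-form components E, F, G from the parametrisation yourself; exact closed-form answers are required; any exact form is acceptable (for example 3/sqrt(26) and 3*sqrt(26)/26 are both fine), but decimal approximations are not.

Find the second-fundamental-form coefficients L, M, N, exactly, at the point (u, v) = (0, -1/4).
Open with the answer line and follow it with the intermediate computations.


Answer: L = -10*sqrt(42)/21, M = -2*sqrt(42)/21, N = -10*sqrt(42)/21

z_u = 1/4, z_v = 5/4, z_uu = -5, z_uv = -1, z_vv = -5
E = 17/16, F = 5/16, G = 41/16; answer radicand W^2 = 21/8
unnormalised second-form numerators: l = -5, m = -1, n = -5; L = l/sqrt(21/8), and similarly M = m/sqrt(W^2), N = n/sqrt(W^2)


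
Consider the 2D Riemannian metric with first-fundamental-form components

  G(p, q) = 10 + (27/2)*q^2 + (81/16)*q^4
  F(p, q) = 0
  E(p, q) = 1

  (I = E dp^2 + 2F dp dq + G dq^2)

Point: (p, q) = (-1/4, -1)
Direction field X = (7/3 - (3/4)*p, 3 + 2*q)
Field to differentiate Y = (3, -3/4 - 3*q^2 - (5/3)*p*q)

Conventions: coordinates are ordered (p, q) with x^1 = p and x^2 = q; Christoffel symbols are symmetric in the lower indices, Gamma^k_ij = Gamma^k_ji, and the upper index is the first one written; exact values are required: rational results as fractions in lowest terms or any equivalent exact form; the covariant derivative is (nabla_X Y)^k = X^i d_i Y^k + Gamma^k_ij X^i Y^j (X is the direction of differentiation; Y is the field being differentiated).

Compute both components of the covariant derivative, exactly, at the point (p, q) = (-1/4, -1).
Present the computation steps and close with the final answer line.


E = 1, F = 0, G = 457/16 at the point
E_p = 0, E_q = 0, F_p = 0, F_q = 0, G_p = 0, G_q = -189/4
EG - F^2 = 457/16;  g^inv = (16/457) * [[457/16, 0], [0, 1]]
first-kind symbols [ij,l] = (1/2)(d_i g_jl + d_j g_il - d_l g_ij): [pp,p] = E_p/2 = 0, [pp,q] = F_p - E_q/2 = 0, [pq,p] = E_q/2 = 0, [pq,q] = G_p/2 = 0, [qq,p] = F_q - G_p/2 = 0, [qq,q] = G_q/2 = -189/8
Gamma^p_ij = (G*[ij,p] - F*[ij,q])/(EG - F^2), Gamma^q_ij = (E*[ij,q] - F*[ij,p])/(EG - F^2)
Gamma_ppp = 0, Gamma_ppq = 0, Gamma_pqq = 0, Gamma_qpp = 0, Gamma_qpq = 0, Gamma_qqq = -378/457
X = (121/48, 1), Y = (3, -25/6) at the point

Answer: (nabla_X Y)^p = 0, (nabla_X Y)^q = 925553/65808


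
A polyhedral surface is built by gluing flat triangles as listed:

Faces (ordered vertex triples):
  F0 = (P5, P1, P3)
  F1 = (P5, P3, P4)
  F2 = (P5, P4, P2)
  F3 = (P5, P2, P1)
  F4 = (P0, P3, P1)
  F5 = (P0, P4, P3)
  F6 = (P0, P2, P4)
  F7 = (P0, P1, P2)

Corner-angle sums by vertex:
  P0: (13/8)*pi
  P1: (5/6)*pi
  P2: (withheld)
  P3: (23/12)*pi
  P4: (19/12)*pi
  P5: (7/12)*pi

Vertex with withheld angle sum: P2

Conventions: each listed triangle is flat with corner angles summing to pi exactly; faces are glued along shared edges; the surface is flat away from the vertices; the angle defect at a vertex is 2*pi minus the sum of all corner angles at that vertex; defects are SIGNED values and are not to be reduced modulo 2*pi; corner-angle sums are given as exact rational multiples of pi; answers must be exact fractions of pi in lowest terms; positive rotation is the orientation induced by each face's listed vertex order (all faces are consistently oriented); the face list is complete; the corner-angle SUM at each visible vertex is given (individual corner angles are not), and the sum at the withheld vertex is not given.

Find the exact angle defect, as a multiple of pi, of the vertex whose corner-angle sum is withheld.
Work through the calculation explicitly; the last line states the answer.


V = 6, E = 12, F = 8; chi = V - E + F = 2
Gauss-Bonnet: total defect = 2*pi*chi = 4*pi; visible defects sum to (83/24)*pi

Answer: defect(P2) = (13/24)*pi


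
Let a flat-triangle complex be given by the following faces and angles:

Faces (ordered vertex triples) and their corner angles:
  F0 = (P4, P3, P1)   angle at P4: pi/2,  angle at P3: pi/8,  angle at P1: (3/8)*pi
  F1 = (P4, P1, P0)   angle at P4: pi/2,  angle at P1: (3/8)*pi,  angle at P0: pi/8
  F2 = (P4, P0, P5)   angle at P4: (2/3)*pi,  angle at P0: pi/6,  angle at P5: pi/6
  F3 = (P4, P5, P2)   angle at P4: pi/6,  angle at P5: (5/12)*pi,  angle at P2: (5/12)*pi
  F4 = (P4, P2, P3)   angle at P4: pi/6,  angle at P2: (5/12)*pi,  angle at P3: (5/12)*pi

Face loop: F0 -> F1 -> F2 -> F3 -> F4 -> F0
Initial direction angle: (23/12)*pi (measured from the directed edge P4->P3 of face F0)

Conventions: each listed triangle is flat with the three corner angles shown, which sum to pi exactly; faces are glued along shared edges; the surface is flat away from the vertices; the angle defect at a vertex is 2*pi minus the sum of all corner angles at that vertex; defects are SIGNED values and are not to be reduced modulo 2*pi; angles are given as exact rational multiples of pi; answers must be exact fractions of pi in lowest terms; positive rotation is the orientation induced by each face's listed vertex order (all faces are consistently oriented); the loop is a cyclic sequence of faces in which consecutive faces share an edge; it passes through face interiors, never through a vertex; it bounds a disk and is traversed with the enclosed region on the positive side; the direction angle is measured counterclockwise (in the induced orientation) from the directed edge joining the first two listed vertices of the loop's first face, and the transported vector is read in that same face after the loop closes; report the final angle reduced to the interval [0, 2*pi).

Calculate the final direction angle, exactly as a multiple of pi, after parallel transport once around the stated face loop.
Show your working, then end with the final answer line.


enclosed vertex P4: corner angles sum to 2*pi, defect = 2*pi - 2*pi = 0
by Gauss-Bonnet the loop rotates the vector by the enclosed defect sum (positive orientation, mod 2*pi)
final angle = (23/12)*pi + 0 = (23/12)*pi (mod 2*pi)

Answer: final direction angle = (23/12)*pi


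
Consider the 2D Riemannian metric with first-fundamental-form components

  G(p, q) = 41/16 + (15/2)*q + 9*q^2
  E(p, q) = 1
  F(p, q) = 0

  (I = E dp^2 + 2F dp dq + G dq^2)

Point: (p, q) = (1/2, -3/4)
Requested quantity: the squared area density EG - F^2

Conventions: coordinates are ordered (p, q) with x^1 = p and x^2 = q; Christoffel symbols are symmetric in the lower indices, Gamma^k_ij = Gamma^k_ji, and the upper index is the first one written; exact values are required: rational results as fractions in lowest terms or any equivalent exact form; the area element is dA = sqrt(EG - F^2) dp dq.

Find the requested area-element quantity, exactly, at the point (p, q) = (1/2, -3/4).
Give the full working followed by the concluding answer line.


E = 1, F = 0, G = 2; EG - F^2 = 2

Answer: EG - F^2 = 2


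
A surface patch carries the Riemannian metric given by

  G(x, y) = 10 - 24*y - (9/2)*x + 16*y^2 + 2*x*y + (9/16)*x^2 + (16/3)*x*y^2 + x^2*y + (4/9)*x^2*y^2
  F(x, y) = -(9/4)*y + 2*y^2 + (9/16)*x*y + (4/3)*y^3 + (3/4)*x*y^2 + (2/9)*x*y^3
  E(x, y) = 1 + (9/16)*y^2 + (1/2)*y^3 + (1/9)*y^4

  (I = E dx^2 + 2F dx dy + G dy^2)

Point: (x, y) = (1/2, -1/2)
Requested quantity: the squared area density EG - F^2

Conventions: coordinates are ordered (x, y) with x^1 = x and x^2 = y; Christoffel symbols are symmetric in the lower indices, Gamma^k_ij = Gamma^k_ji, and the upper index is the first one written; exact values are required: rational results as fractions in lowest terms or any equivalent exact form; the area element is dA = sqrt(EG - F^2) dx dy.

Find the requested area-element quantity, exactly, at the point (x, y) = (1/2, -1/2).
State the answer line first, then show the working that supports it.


Answer: EG - F^2 = 6925/288

E = 625/576, F = 805/576, G = 13801/576; EG - F^2 = 6925/288


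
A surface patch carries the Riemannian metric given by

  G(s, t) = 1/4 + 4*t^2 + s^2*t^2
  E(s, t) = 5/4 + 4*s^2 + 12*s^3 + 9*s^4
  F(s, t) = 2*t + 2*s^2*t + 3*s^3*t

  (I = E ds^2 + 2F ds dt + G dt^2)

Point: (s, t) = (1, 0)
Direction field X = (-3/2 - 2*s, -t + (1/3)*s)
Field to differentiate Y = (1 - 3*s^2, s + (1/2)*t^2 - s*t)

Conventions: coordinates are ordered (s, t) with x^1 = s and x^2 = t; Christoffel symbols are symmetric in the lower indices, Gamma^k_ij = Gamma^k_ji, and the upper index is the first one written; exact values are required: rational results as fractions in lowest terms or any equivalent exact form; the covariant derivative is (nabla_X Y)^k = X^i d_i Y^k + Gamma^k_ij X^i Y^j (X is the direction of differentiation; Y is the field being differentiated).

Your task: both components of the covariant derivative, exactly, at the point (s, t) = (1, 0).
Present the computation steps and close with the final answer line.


E = 105/4, F = 0, G = 1/4 at the point
E_s = 80, E_t = 0, F_s = 0, F_t = 7, G_s = 0, G_t = 0
EG - F^2 = 105/16;  g^inv = (16/105) * [[1/4, 0], [0, 105/4]]
first-kind symbols [ij,l] = (1/2)(d_i g_jl + d_j g_il - d_l g_ij): [ss,s] = E_s/2 = 40, [ss,t] = F_s - E_t/2 = 0, [st,s] = E_t/2 = 0, [st,t] = G_s/2 = 0, [tt,s] = F_t - G_s/2 = 7, [tt,t] = G_t/2 = 0
Gamma^s_ij = (G*[ij,s] - F*[ij,t])/(EG - F^2), Gamma^t_ij = (E*[ij,t] - F*[ij,s])/(EG - F^2)
Gamma_sss = 32/21, Gamma_sst = 0, Gamma_stt = 4/15, Gamma_tss = 0, Gamma_tst = 0, Gamma_ttt = 0
X = (-7/2, 1/3), Y = (-2, 1) at the point

Answer: (nabla_X Y)^s = 1429/45, (nabla_X Y)^t = -23/6


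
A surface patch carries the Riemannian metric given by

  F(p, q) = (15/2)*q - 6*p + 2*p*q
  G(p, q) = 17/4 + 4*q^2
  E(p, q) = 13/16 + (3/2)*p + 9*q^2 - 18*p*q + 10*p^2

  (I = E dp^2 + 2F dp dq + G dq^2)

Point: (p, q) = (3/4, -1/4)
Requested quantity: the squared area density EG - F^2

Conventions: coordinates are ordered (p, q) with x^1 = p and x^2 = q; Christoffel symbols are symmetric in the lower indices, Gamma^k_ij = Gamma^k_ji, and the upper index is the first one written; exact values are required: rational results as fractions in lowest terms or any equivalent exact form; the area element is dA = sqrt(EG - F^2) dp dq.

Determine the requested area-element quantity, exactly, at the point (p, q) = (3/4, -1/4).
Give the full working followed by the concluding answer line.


E = 23/2, F = -27/4, G = 9/2; EG - F^2 = 99/16

Answer: EG - F^2 = 99/16


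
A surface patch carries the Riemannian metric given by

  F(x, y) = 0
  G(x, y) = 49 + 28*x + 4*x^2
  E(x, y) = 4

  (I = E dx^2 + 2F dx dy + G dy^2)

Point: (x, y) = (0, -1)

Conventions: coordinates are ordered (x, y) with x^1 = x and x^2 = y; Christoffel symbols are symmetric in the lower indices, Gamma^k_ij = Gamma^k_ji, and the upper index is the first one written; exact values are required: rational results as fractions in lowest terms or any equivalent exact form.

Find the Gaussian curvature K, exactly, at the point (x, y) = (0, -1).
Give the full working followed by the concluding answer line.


E = 4, F = 0, G = 49, EG - F^2 = 196 at the point
E_x = 0, E_y = 0, F_x = 0, F_y = 0, G_x = 28, G_y = 0
E_yy = 0, F_xy = 0, G_xx = 8
Brioschi: K = (det M1 - det M2) / (EG - F^2)^2 with the standard first/second-derivative matrices M1, M2.
M1 = [[-E_yy/2 + F_xy - G_xx/2, E_x/2, F_x - E_y/2], [F_y - G_x/2, E, F], [G_y/2, F, G]] = [[-4, 0, 0], [-14, 4, 0], [0, 0, 49]]; det M1 = -784
M2 = [[0, E_y/2, G_x/2], [E_y/2, E, F], [G_x/2, F, G]] = [[0, 0, 14], [0, 4, 0], [14, 0, 49]]; det M2 = -784
det M1 - det M2 = 0; K = 0 / (196)^2 = 0

Answer: K = 0


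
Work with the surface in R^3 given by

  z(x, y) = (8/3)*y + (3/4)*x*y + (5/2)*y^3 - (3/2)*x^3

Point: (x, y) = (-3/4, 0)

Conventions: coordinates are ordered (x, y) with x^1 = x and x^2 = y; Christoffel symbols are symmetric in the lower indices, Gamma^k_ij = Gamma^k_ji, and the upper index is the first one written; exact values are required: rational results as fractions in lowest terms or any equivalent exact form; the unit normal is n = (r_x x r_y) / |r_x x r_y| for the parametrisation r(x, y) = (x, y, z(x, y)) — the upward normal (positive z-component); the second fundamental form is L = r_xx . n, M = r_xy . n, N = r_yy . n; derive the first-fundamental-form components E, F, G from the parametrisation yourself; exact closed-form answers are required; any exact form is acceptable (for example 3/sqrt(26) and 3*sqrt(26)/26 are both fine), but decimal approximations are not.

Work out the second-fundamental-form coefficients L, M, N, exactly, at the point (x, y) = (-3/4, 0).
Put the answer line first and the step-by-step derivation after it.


Answer: L = 648*sqrt(109069)/109069, M = 72*sqrt(109069)/109069, N = 0

z_x = -81/32, z_y = 101/48, z_xx = 27/4, z_xy = 3/4, z_yy = 0
E = 7585/1024, F = -2727/512, G = 12505/2304; answer radicand W^2 = 109069/9216
unnormalised second-form numerators: l = 27/4, m = 3/4, n = 0; L = l/sqrt(109069/9216), and similarly M = m/sqrt(W^2), N = n/sqrt(W^2)


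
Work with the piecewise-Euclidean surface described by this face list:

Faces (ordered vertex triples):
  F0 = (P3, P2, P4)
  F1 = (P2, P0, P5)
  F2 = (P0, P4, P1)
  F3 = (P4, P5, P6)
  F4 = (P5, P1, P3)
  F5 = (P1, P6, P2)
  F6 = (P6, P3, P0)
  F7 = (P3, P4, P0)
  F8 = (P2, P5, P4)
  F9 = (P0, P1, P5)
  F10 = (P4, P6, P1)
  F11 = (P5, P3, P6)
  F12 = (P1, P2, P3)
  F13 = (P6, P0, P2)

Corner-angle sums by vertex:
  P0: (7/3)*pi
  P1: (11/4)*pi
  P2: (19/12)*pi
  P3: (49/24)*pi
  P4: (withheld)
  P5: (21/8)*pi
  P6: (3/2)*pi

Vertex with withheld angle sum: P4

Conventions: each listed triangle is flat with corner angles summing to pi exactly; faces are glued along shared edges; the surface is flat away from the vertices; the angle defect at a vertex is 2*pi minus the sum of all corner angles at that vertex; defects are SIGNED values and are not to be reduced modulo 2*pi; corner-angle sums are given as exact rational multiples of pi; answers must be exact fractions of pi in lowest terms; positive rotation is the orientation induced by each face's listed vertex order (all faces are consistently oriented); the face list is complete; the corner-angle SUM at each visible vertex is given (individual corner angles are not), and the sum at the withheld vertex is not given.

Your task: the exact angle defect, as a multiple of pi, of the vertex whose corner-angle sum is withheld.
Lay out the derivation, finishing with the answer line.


V = 7, E = 21, F = 14; chi = V - E + F = 0
Gauss-Bonnet: total defect = 2*pi*chi = 0; visible defects sum to (-5/6)*pi

Answer: defect(P4) = (5/6)*pi


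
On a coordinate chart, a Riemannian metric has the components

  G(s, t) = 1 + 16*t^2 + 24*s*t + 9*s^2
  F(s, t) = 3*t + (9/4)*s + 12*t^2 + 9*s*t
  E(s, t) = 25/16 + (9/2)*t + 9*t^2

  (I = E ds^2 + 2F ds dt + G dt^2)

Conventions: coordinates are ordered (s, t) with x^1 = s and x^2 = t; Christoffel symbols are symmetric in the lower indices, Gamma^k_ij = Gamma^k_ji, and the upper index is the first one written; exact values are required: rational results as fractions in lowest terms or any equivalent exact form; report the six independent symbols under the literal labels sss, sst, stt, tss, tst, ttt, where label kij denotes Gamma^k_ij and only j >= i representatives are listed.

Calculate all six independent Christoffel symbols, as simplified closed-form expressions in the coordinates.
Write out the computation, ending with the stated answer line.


E = 25/16 + (9/2)*t + 9*t^2; F = 3*t + (9/4)*s + 12*t^2 + 9*s*t; G = 1 + 16*t^2 + 24*s*t + 9*s^2
Gamma^k_ij = (1/2) g^{kl} (d_i g_jl + d_j g_il - d_l g_ij), with g^inv = (1/(EG-F^2)) [[G, -F], [-F, E]]
first partials: E_s = 0, E_t = 9/2 + 18*t, F_s = 9/4 + 9*t, F_t = 3 + 24*t + 9*s, G_s = 24*t + 18*s, G_t = 32*t + 24*s
D = EG - F^2 = 25/16 + (9/2)*t + 25*t^2 + 24*s*t + 9*s^2
expanded: Gamma^s_ss = (G E_s - 2F F_s + F E_t)/(2D), Gamma^s_st = (G E_t - F G_s)/(2D), Gamma^s_tt = (2G F_t - G G_s - F G_t)/(2D), Gamma^t_ss = (2E F_s - E E_t - F E_s)/(2D), Gamma^t_st = (E G_s - F E_t)/(2D), Gamma^t_tt = (E G_t - 2F F_t + F G_s)/(2D); substitute and cancel common factors

Answer: Gamma_sss = 0, Gamma_sst = (144*t + 36)/(144*s^2 + 384*s*t + 400*t^2 + 72*t + 25), Gamma_stt = (192*t + 48)/(144*s^2 + 384*s*t + 400*t^2 + 72*t + 25), Gamma_tss = 0, Gamma_tst = (144*s + 192*t)/(144*s^2 + 384*s*t + 400*t^2 + 72*t + 25), Gamma_ttt = (192*s + 256*t)/(144*s^2 + 384*s*t + 400*t^2 + 72*t + 25)
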